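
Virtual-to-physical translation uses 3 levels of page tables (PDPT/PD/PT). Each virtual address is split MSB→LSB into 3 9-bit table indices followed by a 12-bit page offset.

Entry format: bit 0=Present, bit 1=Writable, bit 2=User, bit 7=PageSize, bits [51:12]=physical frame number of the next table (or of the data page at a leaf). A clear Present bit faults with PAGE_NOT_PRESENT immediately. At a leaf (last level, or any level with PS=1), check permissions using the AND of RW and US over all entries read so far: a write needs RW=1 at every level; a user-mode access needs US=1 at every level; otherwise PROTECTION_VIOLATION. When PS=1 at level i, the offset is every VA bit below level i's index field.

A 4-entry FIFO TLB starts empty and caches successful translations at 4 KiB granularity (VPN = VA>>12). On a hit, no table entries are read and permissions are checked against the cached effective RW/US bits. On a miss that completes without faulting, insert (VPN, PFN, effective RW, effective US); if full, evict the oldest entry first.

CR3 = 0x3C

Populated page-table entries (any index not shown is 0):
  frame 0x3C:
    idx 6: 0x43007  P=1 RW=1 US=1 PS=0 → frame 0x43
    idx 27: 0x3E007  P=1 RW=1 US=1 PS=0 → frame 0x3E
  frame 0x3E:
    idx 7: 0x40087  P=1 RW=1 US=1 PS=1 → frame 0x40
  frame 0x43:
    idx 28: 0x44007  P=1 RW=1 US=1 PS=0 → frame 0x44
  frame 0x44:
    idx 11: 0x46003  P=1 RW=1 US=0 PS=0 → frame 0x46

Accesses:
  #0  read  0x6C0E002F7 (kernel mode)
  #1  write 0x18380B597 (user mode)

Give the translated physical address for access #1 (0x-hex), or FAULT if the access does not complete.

Per-access translation:
#0 VA=0x6C0E002F7 (r,kernel):
  [0] read 0x3C idx=27: raw=0x3E007 flags P=1 W=1 U=1 S=0
  [1] read 0x3E idx=7: raw=0x40087 flags P=1 W=1 U=1 S=1
  ✓ 0x402F7 (huge @L1)  — 2 lookups
#1 VA=0x18380B597 (w,user):
  [0] read 0x3C idx=6: raw=0x43007 flags P=1 W=1 U=1 S=0
  [1] read 0x43 idx=28: raw=0x44007 flags P=1 W=1 U=1 S=0
  [2] read 0x44 idx=11: raw=0x46003 flags P=1 W=1 U=0 S=0
  ⇒ fault: PROTECTION_VIOLATION  — 3 lookups

Access #1 PA: FAULT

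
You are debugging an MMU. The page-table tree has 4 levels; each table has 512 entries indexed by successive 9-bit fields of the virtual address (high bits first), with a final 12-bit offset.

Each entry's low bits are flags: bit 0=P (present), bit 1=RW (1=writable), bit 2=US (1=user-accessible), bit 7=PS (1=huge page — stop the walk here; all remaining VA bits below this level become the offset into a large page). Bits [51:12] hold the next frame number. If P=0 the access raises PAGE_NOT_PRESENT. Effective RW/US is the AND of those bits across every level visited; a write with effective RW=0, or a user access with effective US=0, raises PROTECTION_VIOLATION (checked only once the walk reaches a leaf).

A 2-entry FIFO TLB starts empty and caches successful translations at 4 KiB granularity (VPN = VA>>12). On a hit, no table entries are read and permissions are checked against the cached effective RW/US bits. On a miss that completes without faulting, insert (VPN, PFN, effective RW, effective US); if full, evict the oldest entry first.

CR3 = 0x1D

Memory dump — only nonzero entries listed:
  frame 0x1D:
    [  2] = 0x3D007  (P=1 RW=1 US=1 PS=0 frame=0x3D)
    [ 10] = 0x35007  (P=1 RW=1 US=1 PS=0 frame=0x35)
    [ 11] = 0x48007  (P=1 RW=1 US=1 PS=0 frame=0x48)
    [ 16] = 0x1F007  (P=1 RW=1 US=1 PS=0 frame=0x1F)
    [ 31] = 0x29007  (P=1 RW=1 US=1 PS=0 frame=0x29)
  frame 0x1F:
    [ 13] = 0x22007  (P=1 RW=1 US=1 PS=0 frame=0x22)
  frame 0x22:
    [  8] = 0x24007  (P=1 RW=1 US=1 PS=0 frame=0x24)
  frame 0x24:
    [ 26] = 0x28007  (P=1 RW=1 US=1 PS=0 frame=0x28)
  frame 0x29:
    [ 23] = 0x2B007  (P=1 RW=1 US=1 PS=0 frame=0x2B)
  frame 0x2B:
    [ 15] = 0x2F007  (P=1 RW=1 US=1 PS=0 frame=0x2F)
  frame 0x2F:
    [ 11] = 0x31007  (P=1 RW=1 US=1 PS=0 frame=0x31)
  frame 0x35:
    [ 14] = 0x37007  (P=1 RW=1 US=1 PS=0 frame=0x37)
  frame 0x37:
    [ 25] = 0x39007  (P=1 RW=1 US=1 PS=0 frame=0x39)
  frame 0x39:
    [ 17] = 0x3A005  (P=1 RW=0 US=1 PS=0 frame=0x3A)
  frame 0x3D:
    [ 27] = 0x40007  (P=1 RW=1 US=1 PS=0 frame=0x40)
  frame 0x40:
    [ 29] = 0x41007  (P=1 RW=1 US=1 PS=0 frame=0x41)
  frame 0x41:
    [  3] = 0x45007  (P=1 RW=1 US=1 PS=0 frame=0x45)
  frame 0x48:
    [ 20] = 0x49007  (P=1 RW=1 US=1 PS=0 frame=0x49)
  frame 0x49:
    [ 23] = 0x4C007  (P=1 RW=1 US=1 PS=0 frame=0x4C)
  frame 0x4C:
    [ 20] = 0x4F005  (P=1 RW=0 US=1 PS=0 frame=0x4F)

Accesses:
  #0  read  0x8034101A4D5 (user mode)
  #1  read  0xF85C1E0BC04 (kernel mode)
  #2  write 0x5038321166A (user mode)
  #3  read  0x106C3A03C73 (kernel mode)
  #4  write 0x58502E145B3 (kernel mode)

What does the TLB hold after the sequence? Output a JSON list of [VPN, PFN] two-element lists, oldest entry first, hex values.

Trace:
#0 VA=0x8034101A4D5 (r,user):
  [0] read 0x1D idx=16: raw=0x1F007 flags P=1 W=1 U=1 S=0
  [1] read 0x1F idx=13: raw=0x22007 flags P=1 W=1 U=1 S=0
  [2] read 0x22 idx=8: raw=0x24007 flags P=1 W=1 U=1 S=0
  [3] read 0x24 idx=26: raw=0x28007 flags P=1 W=1 U=1 S=0
  ✓ 0x284D5  — 4 lookups
#1 VA=0xF85C1E0BC04 (r,kernel):
  [0] read 0x1D idx=31: raw=0x29007 flags P=1 W=1 U=1 S=0
  [1] read 0x29 idx=23: raw=0x2B007 flags P=1 W=1 U=1 S=0
  [2] read 0x2B idx=15: raw=0x2F007 flags P=1 W=1 U=1 S=0
  [3] read 0x2F idx=11: raw=0x31007 flags P=1 W=1 U=1 S=0
  ✓ 0x31C04  — 4 lookups
#2 VA=0x5038321166A (w,user):
  [0] read 0x1D idx=10: raw=0x35007 flags P=1 W=1 U=1 S=0
  [1] read 0x35 idx=14: raw=0x37007 flags P=1 W=1 U=1 S=0
  [2] read 0x37 idx=25: raw=0x39007 flags P=1 W=1 U=1 S=0
  [3] read 0x39 idx=17: raw=0x3A005 flags P=1 W=0 U=1 S=0
  ⇒ fault: PROTECTION_VIOLATION  — 4 lookups
#3 VA=0x106C3A03C73 (r,kernel):
  [0] read 0x1D idx=2: raw=0x3D007 flags P=1 W=1 U=1 S=0
  [1] read 0x3D idx=27: raw=0x40007 flags P=1 W=1 U=1 S=0
  [2] read 0x40 idx=29: raw=0x41007 flags P=1 W=1 U=1 S=0
  [3] read 0x41 idx=3: raw=0x45007 flags P=1 W=1 U=1 S=0
  ✓ 0x45C73  — 4 lookups
#4 VA=0x58502E145B3 (w,kernel):
  [0] read 0x1D idx=11: raw=0x48007 flags P=1 W=1 U=1 S=0
  [1] read 0x48 idx=20: raw=0x49007 flags P=1 W=1 U=1 S=0
  [2] read 0x49 idx=23: raw=0x4C007 flags P=1 W=1 U=1 S=0
  [3] read 0x4C idx=20: raw=0x4F005 flags P=1 W=0 U=1 S=0
  ⇒ fault: PROTECTION_VIOLATION  — 4 lookups

TLB: [["0xF85C1E0B", "0x31"], ["0x106C3A03", "0x45"]]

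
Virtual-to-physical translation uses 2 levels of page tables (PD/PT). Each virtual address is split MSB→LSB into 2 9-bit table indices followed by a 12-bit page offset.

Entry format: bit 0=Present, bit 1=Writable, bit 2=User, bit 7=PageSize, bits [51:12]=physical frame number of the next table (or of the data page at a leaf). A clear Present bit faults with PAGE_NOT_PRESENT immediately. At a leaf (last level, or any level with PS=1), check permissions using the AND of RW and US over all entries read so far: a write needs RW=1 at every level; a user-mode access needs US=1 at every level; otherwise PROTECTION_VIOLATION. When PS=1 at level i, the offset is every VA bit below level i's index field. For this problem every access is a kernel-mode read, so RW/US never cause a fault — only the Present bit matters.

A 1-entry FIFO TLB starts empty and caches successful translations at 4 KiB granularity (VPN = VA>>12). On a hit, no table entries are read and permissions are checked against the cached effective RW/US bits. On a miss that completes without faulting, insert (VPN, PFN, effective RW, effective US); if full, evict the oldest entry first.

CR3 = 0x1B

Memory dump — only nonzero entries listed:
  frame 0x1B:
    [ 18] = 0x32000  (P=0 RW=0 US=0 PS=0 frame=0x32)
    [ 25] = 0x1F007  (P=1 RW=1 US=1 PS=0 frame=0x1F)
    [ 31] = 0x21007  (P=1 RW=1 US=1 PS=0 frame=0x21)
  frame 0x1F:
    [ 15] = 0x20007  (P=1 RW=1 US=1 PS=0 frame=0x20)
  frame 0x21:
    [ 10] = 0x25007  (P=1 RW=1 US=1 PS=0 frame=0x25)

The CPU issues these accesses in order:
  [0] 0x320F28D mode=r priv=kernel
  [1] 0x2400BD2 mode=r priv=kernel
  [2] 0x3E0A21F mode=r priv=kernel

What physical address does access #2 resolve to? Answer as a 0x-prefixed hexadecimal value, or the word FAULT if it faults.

Trace:
#0 VA=0x320F28D (r,kernel):
  lvl0: tbl 0x1B, slot 25 ⇒ 0x1F007 (P1/RW1/US1/PS0)
  lvl1: tbl 0x1F, slot 15 ⇒ 0x20007 (P1/RW1/US1/PS0)
  → PA=0x2028D  (2 entries read)
#1 VA=0x2400BD2 (r,kernel):
  lvl0: tbl 0x1B, slot 18 ⇒ 0x32000 (P0/RW0/US0/PS0)
  → PAGE_NOT_PRESENT  (1 entries read)
#2 VA=0x3E0A21F (r,kernel):
  lvl0: tbl 0x1B, slot 31 ⇒ 0x21007 (P1/RW1/US1/PS0)
  lvl1: tbl 0x21, slot 10 ⇒ 0x25007 (P1/RW1/US1/PS0)
  → PA=0x2521F  (2 entries read)

Access #2 PA: 0x2521F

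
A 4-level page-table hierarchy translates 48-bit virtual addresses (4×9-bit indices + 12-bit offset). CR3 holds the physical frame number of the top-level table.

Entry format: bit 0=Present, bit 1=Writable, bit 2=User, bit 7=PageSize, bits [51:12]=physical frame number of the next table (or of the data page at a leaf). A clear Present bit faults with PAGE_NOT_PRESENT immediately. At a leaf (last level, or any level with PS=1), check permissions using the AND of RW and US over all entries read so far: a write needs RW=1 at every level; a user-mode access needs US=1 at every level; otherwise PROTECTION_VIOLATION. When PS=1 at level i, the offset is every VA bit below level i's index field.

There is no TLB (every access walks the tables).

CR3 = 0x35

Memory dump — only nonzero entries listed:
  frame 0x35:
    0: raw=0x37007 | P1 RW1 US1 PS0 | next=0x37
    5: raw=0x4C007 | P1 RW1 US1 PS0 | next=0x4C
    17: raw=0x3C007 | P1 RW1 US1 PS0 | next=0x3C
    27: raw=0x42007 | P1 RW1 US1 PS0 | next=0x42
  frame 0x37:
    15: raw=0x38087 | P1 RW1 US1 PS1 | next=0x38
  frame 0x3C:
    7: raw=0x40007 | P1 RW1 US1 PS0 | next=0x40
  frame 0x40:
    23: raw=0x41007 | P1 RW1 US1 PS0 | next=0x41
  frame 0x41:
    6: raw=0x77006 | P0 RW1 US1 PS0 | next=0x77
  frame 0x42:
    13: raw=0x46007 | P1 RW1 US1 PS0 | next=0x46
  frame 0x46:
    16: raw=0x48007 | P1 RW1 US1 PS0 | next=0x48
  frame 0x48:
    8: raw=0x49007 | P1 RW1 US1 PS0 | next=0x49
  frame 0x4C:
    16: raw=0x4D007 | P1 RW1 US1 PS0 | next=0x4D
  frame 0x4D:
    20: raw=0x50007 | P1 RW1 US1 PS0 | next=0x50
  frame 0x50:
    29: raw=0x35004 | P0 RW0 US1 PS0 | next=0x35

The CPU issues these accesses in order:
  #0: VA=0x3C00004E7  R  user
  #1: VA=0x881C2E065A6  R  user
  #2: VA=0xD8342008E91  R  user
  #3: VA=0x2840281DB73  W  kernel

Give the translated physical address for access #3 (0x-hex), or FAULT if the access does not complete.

Walk each access:
#0 VA=0x3C00004E7 (r,user):
  L0 @0x35[0] → 0x37007  P=1,RW=1,US=1,PS=0
  L1 @0x37[15] → 0x38087  P=1,RW=1,US=1,PS=1
  → PA=0x384E7 (huge @L1)  (2 entries read)
#1 VA=0x881C2E065A6 (r,user):
  L0 @0x35[17] → 0x3C007  P=1,RW=1,US=1,PS=0
  L1 @0x3C[7] → 0x40007  P=1,RW=1,US=1,PS=0
  L2 @0x40[23] → 0x41007  P=1,RW=1,US=1,PS=0
  L3 @0x41[6] → 0x77006  P=0,RW=1,US=1,PS=0
  ⇒ fault: PAGE_NOT_PRESENT  — 4 lookups
#2 VA=0xD8342008E91 (r,user):
  L0 @0x35[27] → 0x42007  P=1,RW=1,US=1,PS=0
  L1 @0x42[13] → 0x46007  P=1,RW=1,US=1,PS=0
  L2 @0x46[16] → 0x48007  P=1,RW=1,US=1,PS=0
  L3 @0x48[8] → 0x49007  P=1,RW=1,US=1,PS=0
  → PA=0x49E91  (4 entries read)
#3 VA=0x2840281DB73 (w,kernel):
  L0 @0x35[5] → 0x4C007  P=1,RW=1,US=1,PS=0
  L1 @0x4C[16] → 0x4D007  P=1,RW=1,US=1,PS=0
  L2 @0x4D[20] → 0x50007  P=1,RW=1,US=1,PS=0
  L3 @0x50[29] → 0x35004  P=0,RW=0,US=1,PS=0
  ⇒ fault: PAGE_NOT_PRESENT  — 4 lookups

Access #3 PA: FAULT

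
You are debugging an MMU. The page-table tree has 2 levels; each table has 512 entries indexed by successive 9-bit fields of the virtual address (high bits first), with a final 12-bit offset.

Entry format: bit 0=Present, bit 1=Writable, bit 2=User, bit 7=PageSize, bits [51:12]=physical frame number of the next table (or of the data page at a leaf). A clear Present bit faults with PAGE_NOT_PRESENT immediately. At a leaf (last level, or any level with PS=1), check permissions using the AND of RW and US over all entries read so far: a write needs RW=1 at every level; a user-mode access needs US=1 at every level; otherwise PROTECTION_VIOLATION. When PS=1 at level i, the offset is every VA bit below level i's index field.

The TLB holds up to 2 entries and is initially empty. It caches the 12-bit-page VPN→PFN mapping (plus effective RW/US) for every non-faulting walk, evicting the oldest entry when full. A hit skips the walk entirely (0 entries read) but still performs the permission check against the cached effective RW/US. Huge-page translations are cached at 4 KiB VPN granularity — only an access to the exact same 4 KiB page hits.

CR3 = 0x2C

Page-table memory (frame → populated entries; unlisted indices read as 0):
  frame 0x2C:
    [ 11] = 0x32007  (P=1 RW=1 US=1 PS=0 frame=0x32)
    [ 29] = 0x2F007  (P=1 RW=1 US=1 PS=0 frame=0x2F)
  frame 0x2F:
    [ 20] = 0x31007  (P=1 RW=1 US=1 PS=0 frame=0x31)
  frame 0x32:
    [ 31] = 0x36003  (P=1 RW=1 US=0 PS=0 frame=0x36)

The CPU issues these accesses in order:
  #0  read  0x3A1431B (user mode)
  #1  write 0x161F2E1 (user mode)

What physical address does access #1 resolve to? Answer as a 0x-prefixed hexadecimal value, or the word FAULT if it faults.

Walk each access:
#0 VA=0x3A1431B (r,user):
  lvl0: tbl 0x2C, slot 29 ⇒ 0x2F007 (P1/RW1/US1/PS0)
  lvl1: tbl 0x2F, slot 20 ⇒ 0x31007 (P1/RW1/US1/PS0)
  ⇒ phys 0x3131B  [2 reads]
#1 VA=0x161F2E1 (w,user):
  lvl0: tbl 0x2C, slot 11 ⇒ 0x32007 (P1/RW1/US1/PS0)
  lvl1: tbl 0x32, slot 31 ⇒ 0x36003 (P1/RW1/US0/PS0)
  ✗ PROTECTION_VIOLATION  [2 reads]

Access #1 PA: FAULT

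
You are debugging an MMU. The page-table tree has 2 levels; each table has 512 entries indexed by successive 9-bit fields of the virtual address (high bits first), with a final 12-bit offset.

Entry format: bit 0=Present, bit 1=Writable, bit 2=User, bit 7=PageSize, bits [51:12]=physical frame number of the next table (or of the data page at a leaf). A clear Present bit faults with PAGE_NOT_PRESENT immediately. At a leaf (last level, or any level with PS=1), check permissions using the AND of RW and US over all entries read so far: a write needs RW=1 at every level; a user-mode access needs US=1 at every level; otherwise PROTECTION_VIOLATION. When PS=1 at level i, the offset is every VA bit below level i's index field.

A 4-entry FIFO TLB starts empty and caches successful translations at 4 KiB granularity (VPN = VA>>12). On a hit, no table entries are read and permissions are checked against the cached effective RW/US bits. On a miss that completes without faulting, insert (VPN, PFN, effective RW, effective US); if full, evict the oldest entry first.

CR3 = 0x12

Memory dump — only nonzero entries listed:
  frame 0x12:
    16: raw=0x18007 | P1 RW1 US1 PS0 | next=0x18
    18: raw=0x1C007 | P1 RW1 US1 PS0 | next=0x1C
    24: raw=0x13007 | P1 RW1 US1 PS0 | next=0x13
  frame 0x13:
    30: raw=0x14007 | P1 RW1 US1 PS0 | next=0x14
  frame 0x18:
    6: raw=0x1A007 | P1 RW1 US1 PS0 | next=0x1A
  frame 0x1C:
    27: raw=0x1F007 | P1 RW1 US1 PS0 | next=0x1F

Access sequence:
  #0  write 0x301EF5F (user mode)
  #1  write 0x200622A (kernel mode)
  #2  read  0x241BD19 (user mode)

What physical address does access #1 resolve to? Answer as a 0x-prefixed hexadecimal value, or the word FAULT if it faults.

Walk each access:
#0 VA=0x301EF5F (w,user):
  [0] read 0x12 idx=24: raw=0x13007 flags P=1 W=1 U=1 S=0
  [1] read 0x13 idx=30: raw=0x14007 flags P=1 W=1 U=1 S=0
  ✓ 0x14F5F  — 2 lookups
#1 VA=0x200622A (w,kernel):
  [0] read 0x12 idx=16: raw=0x18007 flags P=1 W=1 U=1 S=0
  [1] read 0x18 idx=6: raw=0x1A007 flags P=1 W=1 U=1 S=0
  ✓ 0x1A22A  — 2 lookups
#2 VA=0x241BD19 (r,user):
  [0] read 0x12 idx=18: raw=0x1C007 flags P=1 W=1 U=1 S=0
  [1] read 0x1C idx=27: raw=0x1F007 flags P=1 W=1 U=1 S=0
  ✓ 0x1FD19  — 2 lookups

Access #1 PA: 0x1A22A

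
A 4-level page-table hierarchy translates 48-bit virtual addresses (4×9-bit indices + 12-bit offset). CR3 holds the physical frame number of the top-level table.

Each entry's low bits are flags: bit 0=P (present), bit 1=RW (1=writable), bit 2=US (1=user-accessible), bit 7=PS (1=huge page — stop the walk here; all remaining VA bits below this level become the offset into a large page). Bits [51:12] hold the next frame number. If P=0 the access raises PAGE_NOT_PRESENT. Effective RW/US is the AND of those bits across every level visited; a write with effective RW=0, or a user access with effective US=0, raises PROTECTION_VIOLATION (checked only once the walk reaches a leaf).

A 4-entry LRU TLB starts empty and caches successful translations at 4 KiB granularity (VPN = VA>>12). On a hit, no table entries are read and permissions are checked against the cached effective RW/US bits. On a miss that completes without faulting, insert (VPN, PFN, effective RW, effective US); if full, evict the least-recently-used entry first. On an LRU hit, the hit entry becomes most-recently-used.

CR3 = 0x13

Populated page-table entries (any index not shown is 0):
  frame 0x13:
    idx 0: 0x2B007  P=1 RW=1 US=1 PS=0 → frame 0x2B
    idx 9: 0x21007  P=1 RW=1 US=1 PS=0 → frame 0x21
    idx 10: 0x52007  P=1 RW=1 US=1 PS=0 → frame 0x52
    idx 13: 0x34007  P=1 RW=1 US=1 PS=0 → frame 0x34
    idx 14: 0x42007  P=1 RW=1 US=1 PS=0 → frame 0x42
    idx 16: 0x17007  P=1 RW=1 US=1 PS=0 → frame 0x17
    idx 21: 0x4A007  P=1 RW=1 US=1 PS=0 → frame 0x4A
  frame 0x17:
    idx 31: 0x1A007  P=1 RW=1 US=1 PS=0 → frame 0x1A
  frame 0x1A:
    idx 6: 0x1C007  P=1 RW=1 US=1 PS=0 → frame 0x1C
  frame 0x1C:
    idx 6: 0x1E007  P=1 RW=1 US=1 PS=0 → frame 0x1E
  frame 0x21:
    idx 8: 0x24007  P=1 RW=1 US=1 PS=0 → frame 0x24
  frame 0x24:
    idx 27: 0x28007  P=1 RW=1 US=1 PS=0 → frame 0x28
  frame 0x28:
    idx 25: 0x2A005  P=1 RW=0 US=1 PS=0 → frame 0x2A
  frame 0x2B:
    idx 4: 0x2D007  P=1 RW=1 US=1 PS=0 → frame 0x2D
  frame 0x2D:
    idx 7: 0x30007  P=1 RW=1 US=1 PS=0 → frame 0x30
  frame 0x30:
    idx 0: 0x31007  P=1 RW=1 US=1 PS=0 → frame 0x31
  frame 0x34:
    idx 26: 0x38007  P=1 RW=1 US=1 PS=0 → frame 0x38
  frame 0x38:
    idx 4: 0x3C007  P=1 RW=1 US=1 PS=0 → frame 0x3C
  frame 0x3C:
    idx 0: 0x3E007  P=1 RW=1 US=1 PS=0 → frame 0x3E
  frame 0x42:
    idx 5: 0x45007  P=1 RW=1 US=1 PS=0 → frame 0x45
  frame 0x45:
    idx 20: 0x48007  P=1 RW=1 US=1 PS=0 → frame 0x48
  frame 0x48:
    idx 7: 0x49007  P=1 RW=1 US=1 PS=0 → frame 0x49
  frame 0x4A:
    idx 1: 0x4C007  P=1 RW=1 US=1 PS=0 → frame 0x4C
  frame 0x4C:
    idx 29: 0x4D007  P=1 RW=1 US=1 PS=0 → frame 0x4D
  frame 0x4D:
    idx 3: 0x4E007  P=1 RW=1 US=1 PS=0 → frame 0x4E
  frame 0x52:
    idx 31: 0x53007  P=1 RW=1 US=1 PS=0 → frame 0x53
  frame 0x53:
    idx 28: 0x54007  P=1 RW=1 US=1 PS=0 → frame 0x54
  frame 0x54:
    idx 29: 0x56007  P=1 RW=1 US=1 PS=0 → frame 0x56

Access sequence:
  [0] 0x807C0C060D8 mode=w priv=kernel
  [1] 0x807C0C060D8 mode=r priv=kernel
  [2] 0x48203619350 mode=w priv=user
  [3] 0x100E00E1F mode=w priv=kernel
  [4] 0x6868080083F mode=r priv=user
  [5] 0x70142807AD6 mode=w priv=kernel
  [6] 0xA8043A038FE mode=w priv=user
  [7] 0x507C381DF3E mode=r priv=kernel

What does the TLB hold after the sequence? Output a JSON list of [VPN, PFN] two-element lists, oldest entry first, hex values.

Trace:
#0 VA=0x807C0C060D8 (w,kernel):
  lvl0: tbl 0x13, slot 16 ⇒ 0x17007 (P1/RW1/US1/PS0)
  lvl1: tbl 0x17, slot 31 ⇒ 0x1A007 (P1/RW1/US1/PS0)
  lvl2: tbl 0x1A, slot 6 ⇒ 0x1C007 (P1/RW1/US1/PS0)
  lvl3: tbl 0x1C, slot 6 ⇒ 0x1E007 (P1/RW1/US1/PS0)
  ✓ 0x1E0D8  — 4 lookups
#1 VA=0x807C0C060D8 (r,kernel):
  TLB hit vpn=0x807C0C06 → PA=0x1E0D8
#2 VA=0x48203619350 (w,user):
  lvl0: tbl 0x13, slot 9 ⇒ 0x21007 (P1/RW1/US1/PS0)
  lvl1: tbl 0x21, slot 8 ⇒ 0x24007 (P1/RW1/US1/PS0)
  lvl2: tbl 0x24, slot 27 ⇒ 0x28007 (P1/RW1/US1/PS0)
  lvl3: tbl 0x28, slot 25 ⇒ 0x2A005 (P1/RW0/US1/PS0)
  ⇒ fault: PROTECTION_VIOLATION  — 4 lookups
#3 VA=0x100E00E1F (w,kernel):
  lvl0: tbl 0x13, slot 0 ⇒ 0x2B007 (P1/RW1/US1/PS0)
  lvl1: tbl 0x2B, slot 4 ⇒ 0x2D007 (P1/RW1/US1/PS0)
  lvl2: tbl 0x2D, slot 7 ⇒ 0x30007 (P1/RW1/US1/PS0)
  lvl3: tbl 0x30, slot 0 ⇒ 0x31007 (P1/RW1/US1/PS0)
  ✓ 0x31E1F  — 4 lookups
#4 VA=0x6868080083F (r,user):
  lvl0: tbl 0x13, slot 13 ⇒ 0x34007 (P1/RW1/US1/PS0)
  lvl1: tbl 0x34, slot 26 ⇒ 0x38007 (P1/RW1/US1/PS0)
  lvl2: tbl 0x38, slot 4 ⇒ 0x3C007 (P1/RW1/US1/PS0)
  lvl3: tbl 0x3C, slot 0 ⇒ 0x3E007 (P1/RW1/US1/PS0)
  ✓ 0x3E83F  — 4 lookups
#5 VA=0x70142807AD6 (w,kernel):
  lvl0: tbl 0x13, slot 14 ⇒ 0x42007 (P1/RW1/US1/PS0)
  lvl1: tbl 0x42, slot 5 ⇒ 0x45007 (P1/RW1/US1/PS0)
  lvl2: tbl 0x45, slot 20 ⇒ 0x48007 (P1/RW1/US1/PS0)
  lvl3: tbl 0x48, slot 7 ⇒ 0x49007 (P1/RW1/US1/PS0)
  ✓ 0x49AD6  — 4 lookups
#6 VA=0xA8043A038FE (w,user):
  lvl0: tbl 0x13, slot 21 ⇒ 0x4A007 (P1/RW1/US1/PS0)
  lvl1: tbl 0x4A, slot 1 ⇒ 0x4C007 (P1/RW1/US1/PS0)
  lvl2: tbl 0x4C, slot 29 ⇒ 0x4D007 (P1/RW1/US1/PS0)
  lvl3: tbl 0x4D, slot 3 ⇒ 0x4E007 (P1/RW1/US1/PS0)
  ✓ 0x4E8FE  — 4 lookups
#7 VA=0x507C381DF3E (r,kernel):
  lvl0: tbl 0x13, slot 10 ⇒ 0x52007 (P1/RW1/US1/PS0)
  lvl1: tbl 0x52, slot 31 ⇒ 0x53007 (P1/RW1/US1/PS0)
  lvl2: tbl 0x53, slot 28 ⇒ 0x54007 (P1/RW1/US1/PS0)
  lvl3: tbl 0x54, slot 29 ⇒ 0x56007 (P1/RW1/US1/PS0)
  ✓ 0x56F3E  — 4 lookups

TLB: [["0x68680800", "0x3E"], ["0x70142807", "0x49"], ["0xA8043A03", "0x4E"], ["0x507C381D", "0x56"]]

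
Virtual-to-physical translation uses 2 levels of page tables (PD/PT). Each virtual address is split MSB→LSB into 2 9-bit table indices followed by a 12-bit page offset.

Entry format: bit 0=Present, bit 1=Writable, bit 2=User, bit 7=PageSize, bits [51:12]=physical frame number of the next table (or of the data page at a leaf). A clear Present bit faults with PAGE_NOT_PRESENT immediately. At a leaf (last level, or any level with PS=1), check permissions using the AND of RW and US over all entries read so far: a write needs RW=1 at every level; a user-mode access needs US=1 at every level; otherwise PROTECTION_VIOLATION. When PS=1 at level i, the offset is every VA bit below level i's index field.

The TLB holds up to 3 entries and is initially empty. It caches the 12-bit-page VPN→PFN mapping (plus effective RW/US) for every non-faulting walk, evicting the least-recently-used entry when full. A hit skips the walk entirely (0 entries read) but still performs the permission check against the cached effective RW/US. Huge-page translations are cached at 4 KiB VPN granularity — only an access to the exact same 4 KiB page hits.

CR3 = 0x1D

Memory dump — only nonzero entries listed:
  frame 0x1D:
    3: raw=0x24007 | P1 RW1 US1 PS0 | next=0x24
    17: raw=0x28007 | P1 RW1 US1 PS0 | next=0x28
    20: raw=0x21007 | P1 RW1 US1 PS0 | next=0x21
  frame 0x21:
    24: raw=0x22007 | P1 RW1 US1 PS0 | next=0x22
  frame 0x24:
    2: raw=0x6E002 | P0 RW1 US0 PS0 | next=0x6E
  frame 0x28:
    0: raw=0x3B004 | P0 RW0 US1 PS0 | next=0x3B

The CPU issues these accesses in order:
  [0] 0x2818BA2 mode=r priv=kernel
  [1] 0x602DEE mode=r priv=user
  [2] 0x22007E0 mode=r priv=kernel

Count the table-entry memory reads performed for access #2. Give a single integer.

Trace:
#0 VA=0x2818BA2 (r,kernel):
  L0 @0x1D[20] → 0x21007  P=1,RW=1,US=1,PS=0
  L1 @0x21[24] → 0x22007  P=1,RW=1,US=1,PS=0
  ✓ 0x22BA2  — 2 lookups
#1 VA=0x602DEE (r,user):
  L0 @0x1D[3] → 0x24007  P=1,RW=1,US=1,PS=0
  L1 @0x24[2] → 0x6E002  P=0,RW=1,US=0,PS=0
  ✗ PAGE_NOT_PRESENT  [2 reads]
#2 VA=0x22007E0 (r,kernel):
  L0 @0x1D[17] → 0x28007  P=1,RW=1,US=1,PS=0
  L1 @0x28[0] → 0x3B004  P=0,RW=0,US=1,PS=0
  ✗ PAGE_NOT_PRESENT  [2 reads]

Entries read for #2: 2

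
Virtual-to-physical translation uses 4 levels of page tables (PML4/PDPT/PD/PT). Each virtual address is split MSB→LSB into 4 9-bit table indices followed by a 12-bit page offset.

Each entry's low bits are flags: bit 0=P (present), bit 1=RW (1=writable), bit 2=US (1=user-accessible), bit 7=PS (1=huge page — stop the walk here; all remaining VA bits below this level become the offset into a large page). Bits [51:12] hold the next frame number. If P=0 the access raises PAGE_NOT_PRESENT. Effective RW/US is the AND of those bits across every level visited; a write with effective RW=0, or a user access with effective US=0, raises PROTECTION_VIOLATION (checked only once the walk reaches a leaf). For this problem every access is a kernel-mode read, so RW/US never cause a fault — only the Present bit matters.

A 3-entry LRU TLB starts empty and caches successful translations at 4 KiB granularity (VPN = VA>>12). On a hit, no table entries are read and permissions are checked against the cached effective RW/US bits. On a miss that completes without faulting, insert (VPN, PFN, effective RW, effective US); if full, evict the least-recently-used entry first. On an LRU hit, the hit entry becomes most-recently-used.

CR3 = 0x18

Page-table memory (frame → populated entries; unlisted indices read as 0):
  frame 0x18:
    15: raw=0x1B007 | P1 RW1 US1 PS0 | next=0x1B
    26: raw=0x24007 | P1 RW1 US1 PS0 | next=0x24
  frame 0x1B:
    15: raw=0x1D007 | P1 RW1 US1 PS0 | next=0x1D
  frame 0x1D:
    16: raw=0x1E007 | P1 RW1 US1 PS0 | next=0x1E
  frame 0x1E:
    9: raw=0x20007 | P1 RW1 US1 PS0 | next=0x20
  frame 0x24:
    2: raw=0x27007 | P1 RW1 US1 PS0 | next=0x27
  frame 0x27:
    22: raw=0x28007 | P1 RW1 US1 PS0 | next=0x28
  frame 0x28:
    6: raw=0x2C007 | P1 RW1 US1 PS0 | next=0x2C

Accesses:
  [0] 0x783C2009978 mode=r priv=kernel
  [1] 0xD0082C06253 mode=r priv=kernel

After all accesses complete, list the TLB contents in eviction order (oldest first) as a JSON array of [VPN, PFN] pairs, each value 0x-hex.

Per-access translation:
#0 VA=0x783C2009978 (r,kernel):
  L0 @0x18[15] → 0x1B007  P=1,RW=1,US=1,PS=0
  L1 @0x1B[15] → 0x1D007  P=1,RW=1,US=1,PS=0
  L2 @0x1D[16] → 0x1E007  P=1,RW=1,US=1,PS=0
  L3 @0x1E[9] → 0x20007  P=1,RW=1,US=1,PS=0
  → PA=0x20978  (4 entries read)
#1 VA=0xD0082C06253 (r,kernel):
  L0 @0x18[26] → 0x24007  P=1,RW=1,US=1,PS=0
  L1 @0x24[2] → 0x27007  P=1,RW=1,US=1,PS=0
  L2 @0x27[22] → 0x28007  P=1,RW=1,US=1,PS=0
  L3 @0x28[6] → 0x2C007  P=1,RW=1,US=1,PS=0
  → PA=0x2C253  (4 entries read)

TLB: [["0x783C2009", "0x20"], ["0xD0082C06", "0x2C"]]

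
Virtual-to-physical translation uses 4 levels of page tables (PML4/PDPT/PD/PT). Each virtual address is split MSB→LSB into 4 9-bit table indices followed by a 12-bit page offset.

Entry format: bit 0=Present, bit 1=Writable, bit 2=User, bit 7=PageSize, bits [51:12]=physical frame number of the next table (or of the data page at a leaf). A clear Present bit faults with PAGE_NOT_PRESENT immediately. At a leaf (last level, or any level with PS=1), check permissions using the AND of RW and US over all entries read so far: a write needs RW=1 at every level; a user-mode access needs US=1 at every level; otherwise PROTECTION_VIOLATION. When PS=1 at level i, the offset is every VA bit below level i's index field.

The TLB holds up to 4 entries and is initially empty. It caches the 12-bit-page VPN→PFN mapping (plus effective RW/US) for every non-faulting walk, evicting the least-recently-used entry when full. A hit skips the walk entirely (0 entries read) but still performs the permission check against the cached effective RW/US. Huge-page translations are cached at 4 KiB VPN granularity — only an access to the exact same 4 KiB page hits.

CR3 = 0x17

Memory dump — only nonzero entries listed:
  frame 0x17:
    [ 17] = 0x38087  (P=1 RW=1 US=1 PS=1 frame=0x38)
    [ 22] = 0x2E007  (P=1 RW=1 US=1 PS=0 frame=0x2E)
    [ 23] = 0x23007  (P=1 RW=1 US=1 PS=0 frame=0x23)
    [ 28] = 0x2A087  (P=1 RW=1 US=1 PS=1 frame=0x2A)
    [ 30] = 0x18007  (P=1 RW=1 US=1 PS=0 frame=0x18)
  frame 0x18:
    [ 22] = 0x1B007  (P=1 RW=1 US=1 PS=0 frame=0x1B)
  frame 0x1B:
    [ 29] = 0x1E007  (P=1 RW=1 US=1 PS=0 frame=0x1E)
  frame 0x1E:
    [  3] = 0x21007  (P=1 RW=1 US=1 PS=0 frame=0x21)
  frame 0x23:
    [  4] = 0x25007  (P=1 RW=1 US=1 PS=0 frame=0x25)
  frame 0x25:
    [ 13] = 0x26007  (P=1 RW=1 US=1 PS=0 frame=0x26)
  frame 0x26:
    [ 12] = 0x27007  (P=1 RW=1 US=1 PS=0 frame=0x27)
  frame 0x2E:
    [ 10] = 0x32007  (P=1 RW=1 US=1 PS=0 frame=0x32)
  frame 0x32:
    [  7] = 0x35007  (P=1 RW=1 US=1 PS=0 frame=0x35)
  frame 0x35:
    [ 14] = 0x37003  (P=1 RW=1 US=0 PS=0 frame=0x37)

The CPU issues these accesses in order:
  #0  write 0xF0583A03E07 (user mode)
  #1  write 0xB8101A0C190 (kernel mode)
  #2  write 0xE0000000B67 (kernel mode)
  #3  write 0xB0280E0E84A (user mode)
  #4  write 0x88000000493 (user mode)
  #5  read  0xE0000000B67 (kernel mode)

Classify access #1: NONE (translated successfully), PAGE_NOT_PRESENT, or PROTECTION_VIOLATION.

Per-access translation:
#0 VA=0xF0583A03E07 (w,user):
  lvl0: tbl 0x17, slot 30 ⇒ 0x18007 (P1/RW1/US1/PS0)
  lvl1: tbl 0x18, slot 22 ⇒ 0x1B007 (P1/RW1/US1/PS0)
  lvl2: tbl 0x1B, slot 29 ⇒ 0x1E007 (P1/RW1/US1/PS0)
  lvl3: tbl 0x1E, slot 3 ⇒ 0x21007 (P1/RW1/US1/PS0)
  ✓ 0x21E07  — 4 lookups
#1 VA=0xB8101A0C190 (w,kernel):
  lvl0: tbl 0x17, slot 23 ⇒ 0x23007 (P1/RW1/US1/PS0)
  lvl1: tbl 0x23, slot 4 ⇒ 0x25007 (P1/RW1/US1/PS0)
  lvl2: tbl 0x25, slot 13 ⇒ 0x26007 (P1/RW1/US1/PS0)
  lvl3: tbl 0x26, slot 12 ⇒ 0x27007 (P1/RW1/US1/PS0)
  ✓ 0x27190  — 4 lookups
#2 VA=0xE0000000B67 (w,kernel):
  lvl0: tbl 0x17, slot 28 ⇒ 0x2A087 (P1/RW1/US1/PS1)
  ✓ 0x2AB67 (huge @L0)  — 1 lookups
#3 VA=0xB0280E0E84A (w,user):
  lvl0: tbl 0x17, slot 22 ⇒ 0x2E007 (P1/RW1/US1/PS0)
  lvl1: tbl 0x2E, slot 10 ⇒ 0x32007 (P1/RW1/US1/PS0)
  lvl2: tbl 0x32, slot 7 ⇒ 0x35007 (P1/RW1/US1/PS0)
  lvl3: tbl 0x35, slot 14 ⇒ 0x37003 (P1/RW1/US0/PS0)
  → PROTECTION_VIOLATION  (4 entries read)
#4 VA=0x88000000493 (w,user):
  lvl0: tbl 0x17, slot 17 ⇒ 0x38087 (P1/RW1/US1/PS1)
  ✓ 0x38493 (huge @L0)  — 1 lookups
#5 VA=0xE0000000B67 (r,kernel):
  TLB hit vpn=0xE0000000 → PA=0x2AB67

Access #1 fault: NONE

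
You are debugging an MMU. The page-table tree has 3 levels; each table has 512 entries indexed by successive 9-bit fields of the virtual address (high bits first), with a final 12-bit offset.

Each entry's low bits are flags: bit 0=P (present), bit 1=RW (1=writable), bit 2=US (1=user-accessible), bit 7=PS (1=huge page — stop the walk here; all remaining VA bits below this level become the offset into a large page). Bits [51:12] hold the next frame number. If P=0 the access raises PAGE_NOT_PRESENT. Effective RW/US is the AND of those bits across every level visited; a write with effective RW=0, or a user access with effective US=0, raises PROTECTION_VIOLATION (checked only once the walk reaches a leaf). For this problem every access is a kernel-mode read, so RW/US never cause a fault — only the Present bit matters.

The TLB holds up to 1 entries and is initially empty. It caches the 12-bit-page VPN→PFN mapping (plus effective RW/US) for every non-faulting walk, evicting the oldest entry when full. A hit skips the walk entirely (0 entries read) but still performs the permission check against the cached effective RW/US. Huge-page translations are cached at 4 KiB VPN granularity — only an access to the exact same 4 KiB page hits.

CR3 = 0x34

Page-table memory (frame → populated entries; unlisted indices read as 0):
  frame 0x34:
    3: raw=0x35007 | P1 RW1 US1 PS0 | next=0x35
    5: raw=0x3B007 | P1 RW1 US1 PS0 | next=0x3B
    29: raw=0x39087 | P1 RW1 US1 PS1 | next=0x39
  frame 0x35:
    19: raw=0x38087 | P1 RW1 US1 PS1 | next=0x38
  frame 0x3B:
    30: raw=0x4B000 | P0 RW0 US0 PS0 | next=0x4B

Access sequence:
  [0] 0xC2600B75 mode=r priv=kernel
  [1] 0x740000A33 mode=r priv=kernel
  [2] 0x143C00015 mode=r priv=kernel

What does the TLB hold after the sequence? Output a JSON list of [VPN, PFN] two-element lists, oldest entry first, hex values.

Trace:
#0 VA=0xC2600B75 (r,kernel):
  lvl0: tbl 0x34, slot 3 ⇒ 0x35007 (P1/RW1/US1/PS0)
  lvl1: tbl 0x35, slot 19 ⇒ 0x38087 (P1/RW1/US1/PS1)
  ⇒ phys 0x38B75 (huge @L1)  [2 reads]
#1 VA=0x740000A33 (r,kernel):
  lvl0: tbl 0x34, slot 29 ⇒ 0x39087 (P1/RW1/US1/PS1)
  ⇒ phys 0x39A33 (huge @L0)  [1 reads]
#2 VA=0x143C00015 (r,kernel):
  lvl0: tbl 0x34, slot 5 ⇒ 0x3B007 (P1/RW1/US1/PS0)
  lvl1: tbl 0x3B, slot 30 ⇒ 0x4B000 (P0/RW0/US0/PS0)
  ✗ PAGE_NOT_PRESENT  [2 reads]

TLB: [["0x740000", "0x39"]]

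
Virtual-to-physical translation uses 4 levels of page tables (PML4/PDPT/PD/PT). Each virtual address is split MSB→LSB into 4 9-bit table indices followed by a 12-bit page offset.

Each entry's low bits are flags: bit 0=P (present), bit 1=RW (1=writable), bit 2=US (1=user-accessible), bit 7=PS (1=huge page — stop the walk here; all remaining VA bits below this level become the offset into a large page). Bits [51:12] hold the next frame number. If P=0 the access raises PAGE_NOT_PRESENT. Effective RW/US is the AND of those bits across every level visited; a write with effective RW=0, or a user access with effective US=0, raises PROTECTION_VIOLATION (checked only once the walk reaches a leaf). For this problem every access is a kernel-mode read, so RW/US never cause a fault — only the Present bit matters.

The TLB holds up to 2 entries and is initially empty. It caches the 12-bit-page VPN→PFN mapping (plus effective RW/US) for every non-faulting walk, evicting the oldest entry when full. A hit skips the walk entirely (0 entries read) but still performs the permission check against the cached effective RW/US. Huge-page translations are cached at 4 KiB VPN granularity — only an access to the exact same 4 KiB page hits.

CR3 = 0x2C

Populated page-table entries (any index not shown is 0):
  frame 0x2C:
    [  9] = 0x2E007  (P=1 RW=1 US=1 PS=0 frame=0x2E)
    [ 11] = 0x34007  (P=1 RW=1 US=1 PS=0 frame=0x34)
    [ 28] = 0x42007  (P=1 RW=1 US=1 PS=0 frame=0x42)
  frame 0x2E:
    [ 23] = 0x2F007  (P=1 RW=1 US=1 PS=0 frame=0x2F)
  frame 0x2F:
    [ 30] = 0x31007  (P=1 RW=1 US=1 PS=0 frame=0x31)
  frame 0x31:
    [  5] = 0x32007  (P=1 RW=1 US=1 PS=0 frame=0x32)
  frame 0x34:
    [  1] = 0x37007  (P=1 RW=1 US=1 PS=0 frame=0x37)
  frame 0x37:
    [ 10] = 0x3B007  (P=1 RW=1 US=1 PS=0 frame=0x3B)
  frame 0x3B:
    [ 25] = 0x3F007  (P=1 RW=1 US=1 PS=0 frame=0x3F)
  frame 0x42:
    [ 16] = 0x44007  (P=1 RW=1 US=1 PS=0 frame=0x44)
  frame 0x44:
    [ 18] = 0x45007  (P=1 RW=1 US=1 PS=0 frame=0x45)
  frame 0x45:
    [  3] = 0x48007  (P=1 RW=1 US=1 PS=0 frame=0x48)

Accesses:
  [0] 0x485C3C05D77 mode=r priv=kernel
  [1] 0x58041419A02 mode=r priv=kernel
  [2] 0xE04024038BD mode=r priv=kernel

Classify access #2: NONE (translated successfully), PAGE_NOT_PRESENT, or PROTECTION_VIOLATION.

Trace:
#0 VA=0x485C3C05D77 (r,kernel):
  [0] read 0x2C idx=9: raw=0x2E007 flags P=1 W=1 U=1 S=0
  [1] read 0x2E idx=23: raw=0x2F007 flags P=1 W=1 U=1 S=0
  [2] read 0x2F idx=30: raw=0x31007 flags P=1 W=1 U=1 S=0
  [3] read 0x31 idx=5: raw=0x32007 flags P=1 W=1 U=1 S=0
  → PA=0x32D77  (4 entries read)
#1 VA=0x58041419A02 (r,kernel):
  [0] read 0x2C idx=11: raw=0x34007 flags P=1 W=1 U=1 S=0
  [1] read 0x34 idx=1: raw=0x37007 flags P=1 W=1 U=1 S=0
  [2] read 0x37 idx=10: raw=0x3B007 flags P=1 W=1 U=1 S=0
  [3] read 0x3B idx=25: raw=0x3F007 flags P=1 W=1 U=1 S=0
  → PA=0x3FA02  (4 entries read)
#2 VA=0xE04024038BD (r,kernel):
  [0] read 0x2C idx=28: raw=0x42007 flags P=1 W=1 U=1 S=0
  [1] read 0x42 idx=16: raw=0x44007 flags P=1 W=1 U=1 S=0
  [2] read 0x44 idx=18: raw=0x45007 flags P=1 W=1 U=1 S=0
  [3] read 0x45 idx=3: raw=0x48007 flags P=1 W=1 U=1 S=0
  → PA=0x488BD  (4 entries read)

Access #2 fault: NONE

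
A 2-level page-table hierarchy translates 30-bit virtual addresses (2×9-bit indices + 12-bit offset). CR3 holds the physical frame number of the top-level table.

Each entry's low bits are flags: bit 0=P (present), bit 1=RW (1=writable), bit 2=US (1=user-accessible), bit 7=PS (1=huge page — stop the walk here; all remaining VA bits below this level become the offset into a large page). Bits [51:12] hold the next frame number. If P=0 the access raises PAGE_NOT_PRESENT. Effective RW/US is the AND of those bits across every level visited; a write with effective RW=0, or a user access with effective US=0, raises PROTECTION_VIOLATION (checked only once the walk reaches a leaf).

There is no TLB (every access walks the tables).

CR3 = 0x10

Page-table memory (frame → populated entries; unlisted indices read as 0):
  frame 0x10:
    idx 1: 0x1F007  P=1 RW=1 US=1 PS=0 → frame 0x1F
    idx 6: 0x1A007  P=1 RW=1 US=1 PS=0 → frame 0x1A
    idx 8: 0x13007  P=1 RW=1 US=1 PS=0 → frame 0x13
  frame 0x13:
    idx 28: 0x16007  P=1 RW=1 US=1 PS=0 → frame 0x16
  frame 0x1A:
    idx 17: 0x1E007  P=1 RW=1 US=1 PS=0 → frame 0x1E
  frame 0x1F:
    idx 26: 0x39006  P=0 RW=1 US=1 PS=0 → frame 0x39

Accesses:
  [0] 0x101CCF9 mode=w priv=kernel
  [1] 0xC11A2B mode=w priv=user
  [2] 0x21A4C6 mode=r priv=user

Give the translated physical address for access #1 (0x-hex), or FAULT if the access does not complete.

Per-access translation:
#0 VA=0x101CCF9 (w,kernel):
  [0] read 0x10 idx=8: raw=0x13007 flags P=1 W=1 U=1 S=0
  [1] read 0x13 idx=28: raw=0x16007 flags P=1 W=1 U=1 S=0
  ✓ 0x16CF9  — 2 lookups
#1 VA=0xC11A2B (w,user):
  [0] read 0x10 idx=6: raw=0x1A007 flags P=1 W=1 U=1 S=0
  [1] read 0x1A idx=17: raw=0x1E007 flags P=1 W=1 U=1 S=0
  ✓ 0x1EA2B  — 2 lookups
#2 VA=0x21A4C6 (r,user):
  [0] read 0x10 idx=1: raw=0x1F007 flags P=1 W=1 U=1 S=0
  [1] read 0x1F idx=26: raw=0x39006 flags P=0 W=1 U=1 S=0
  → PAGE_NOT_PRESENT  (2 entries read)

Access #1 PA: 0x1EA2B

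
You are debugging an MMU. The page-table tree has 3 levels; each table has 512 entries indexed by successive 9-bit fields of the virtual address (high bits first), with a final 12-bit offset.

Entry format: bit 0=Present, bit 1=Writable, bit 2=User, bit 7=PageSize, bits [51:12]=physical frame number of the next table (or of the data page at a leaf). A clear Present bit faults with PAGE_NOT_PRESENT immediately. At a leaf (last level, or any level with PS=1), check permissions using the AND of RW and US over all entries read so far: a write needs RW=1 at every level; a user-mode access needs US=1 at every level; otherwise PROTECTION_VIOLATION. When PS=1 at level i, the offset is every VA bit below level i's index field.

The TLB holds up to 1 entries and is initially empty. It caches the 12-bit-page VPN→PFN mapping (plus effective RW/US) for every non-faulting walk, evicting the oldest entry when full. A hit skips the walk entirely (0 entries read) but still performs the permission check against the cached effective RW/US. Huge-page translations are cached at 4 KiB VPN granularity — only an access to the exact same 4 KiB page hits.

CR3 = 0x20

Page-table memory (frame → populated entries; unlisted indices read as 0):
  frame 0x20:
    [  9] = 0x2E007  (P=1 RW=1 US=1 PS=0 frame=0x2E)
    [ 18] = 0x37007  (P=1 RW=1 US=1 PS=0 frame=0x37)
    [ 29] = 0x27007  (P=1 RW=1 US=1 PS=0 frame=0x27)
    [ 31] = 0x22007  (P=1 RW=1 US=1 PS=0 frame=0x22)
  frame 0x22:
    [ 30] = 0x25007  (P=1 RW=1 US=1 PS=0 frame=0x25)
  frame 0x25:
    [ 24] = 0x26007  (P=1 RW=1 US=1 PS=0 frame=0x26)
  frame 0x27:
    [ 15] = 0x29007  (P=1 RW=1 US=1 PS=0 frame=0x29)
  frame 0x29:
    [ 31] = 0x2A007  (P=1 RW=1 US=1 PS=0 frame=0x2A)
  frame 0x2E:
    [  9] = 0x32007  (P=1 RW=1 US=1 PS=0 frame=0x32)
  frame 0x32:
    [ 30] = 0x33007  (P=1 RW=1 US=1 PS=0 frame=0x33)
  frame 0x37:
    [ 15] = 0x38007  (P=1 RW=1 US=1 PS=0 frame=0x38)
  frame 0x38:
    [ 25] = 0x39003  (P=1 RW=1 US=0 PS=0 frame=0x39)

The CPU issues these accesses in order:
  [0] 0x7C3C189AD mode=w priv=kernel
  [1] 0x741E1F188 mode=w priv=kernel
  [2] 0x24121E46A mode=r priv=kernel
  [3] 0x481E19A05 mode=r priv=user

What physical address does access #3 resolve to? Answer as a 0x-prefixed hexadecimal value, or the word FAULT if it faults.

Walk each access:
#0 VA=0x7C3C189AD (w,kernel):
  L0 @0x20[31] → 0x22007  P=1,RW=1,US=1,PS=0
  L1 @0x22[30] → 0x25007  P=1,RW=1,US=1,PS=0
  L2 @0x25[24] → 0x26007  P=1,RW=1,US=1,PS=0
  → PA=0x269AD  (3 entries read)
#1 VA=0x741E1F188 (w,kernel):
  L0 @0x20[29] → 0x27007  P=1,RW=1,US=1,PS=0
  L1 @0x27[15] → 0x29007  P=1,RW=1,US=1,PS=0
  L2 @0x29[31] → 0x2A007  P=1,RW=1,US=1,PS=0
  → PA=0x2A188  (3 entries read)
#2 VA=0x24121E46A (r,kernel):
  L0 @0x20[9] → 0x2E007  P=1,RW=1,US=1,PS=0
  L1 @0x2E[9] → 0x32007  P=1,RW=1,US=1,PS=0
  L2 @0x32[30] → 0x33007  P=1,RW=1,US=1,PS=0
  → PA=0x3346A  (3 entries read)
#3 VA=0x481E19A05 (r,user):
  L0 @0x20[18] → 0x37007  P=1,RW=1,US=1,PS=0
  L1 @0x37[15] → 0x38007  P=1,RW=1,US=1,PS=0
  L2 @0x38[25] → 0x39003  P=1,RW=1,US=0,PS=0
  ⇒ fault: PROTECTION_VIOLATION  — 3 lookups

Access #3 PA: FAULT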